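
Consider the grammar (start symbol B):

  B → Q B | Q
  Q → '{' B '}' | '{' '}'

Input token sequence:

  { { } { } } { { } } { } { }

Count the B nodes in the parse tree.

[B [Q { [B [Q { }] [B [Q { }]]] }] [B [Q { [B [Q { }]] }] [B [Q { }] [B [Q { }]]]]]

7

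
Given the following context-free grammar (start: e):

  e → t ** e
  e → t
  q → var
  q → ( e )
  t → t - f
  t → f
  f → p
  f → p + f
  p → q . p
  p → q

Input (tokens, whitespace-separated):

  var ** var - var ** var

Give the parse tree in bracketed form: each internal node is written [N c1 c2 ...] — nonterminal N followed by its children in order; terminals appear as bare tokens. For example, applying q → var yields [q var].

[e [t [f [p [q var]]]] ** [e [t [t [f [p [q var]]]] - [f [p [q var]]]] ** [e [t [f [p [q var]]]]]]]

e
t ** e
f ** e
p ** e
q ** e
var ** e
var ** t ** e
var ** t - f ** e
var ** f - f ** e
var ** p - f ** e
var ** q - f ** e
var ** var - f ** e
var ** var - p ** e
var ** var - q ** e
var ** var - var ** e
var ** var - var ** t
var ** var - var ** f
var ** var - var ** p
var ** var - var ** q
var ** var - var ** var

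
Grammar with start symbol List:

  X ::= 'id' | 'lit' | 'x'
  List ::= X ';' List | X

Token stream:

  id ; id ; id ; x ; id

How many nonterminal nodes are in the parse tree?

[List [X id] ; [List [X id] ; [List [X id] ; [List [X x] ; [List [X id]]]]]]

10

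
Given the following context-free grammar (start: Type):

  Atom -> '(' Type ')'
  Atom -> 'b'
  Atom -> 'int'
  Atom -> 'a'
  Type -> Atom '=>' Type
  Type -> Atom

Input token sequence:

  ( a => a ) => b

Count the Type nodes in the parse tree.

[Type [Atom ( [Type [Atom a] => [Type [Atom a]]] )] => [Type [Atom b]]]

4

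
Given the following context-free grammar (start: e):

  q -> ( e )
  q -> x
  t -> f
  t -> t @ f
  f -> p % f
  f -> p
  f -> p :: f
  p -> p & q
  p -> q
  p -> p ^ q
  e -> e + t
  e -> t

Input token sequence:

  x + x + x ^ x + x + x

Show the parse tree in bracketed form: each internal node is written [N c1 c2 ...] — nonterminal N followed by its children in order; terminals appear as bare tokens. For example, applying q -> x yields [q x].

[e [e [e [e [e [t [f [p [q x]]]]] + [t [f [p [q x]]]]] + [t [f [p [p [q x]] ^ [q x]]]]] + [t [f [p [q x]]]]] + [t [f [p [q x]]]]]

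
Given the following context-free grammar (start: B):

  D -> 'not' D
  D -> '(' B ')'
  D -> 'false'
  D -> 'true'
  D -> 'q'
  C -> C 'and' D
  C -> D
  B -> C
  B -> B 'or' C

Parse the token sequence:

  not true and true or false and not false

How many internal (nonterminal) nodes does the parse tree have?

[B [B [C [C [D not [D true]]] and [D true]]] or [C [C [D false]] and [D not [D false]]]]

12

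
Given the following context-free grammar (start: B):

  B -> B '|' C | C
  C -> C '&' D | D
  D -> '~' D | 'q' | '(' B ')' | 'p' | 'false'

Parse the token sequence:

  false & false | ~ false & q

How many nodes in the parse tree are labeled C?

[B [B [C [C [D false]] & [D false]]] | [C [C [D ~ [D false]]] & [D q]]]

4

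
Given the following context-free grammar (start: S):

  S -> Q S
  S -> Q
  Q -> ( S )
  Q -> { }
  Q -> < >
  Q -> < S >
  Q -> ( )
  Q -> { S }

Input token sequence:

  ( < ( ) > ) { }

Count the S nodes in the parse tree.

[S [Q ( [S [Q < [S [Q ( )]] >]] )] [S [Q { }]]]

4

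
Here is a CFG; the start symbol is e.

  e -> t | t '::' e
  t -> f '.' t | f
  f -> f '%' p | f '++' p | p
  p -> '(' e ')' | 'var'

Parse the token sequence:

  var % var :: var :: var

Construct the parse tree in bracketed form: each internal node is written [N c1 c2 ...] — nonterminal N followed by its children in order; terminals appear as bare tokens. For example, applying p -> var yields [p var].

[e [t [f [f [p var]] % [p var]]] :: [e [t [f [p var]]] :: [e [t [f [p var]]]]]]

e
t :: e
f :: e
f % p :: e
p % p :: e
var % p :: e
var % var :: e
var % var :: t :: e
var % var :: f :: e
var % var :: p :: e
var % var :: var :: e
var % var :: var :: t
var % var :: var :: f
var % var :: var :: p
var % var :: var :: var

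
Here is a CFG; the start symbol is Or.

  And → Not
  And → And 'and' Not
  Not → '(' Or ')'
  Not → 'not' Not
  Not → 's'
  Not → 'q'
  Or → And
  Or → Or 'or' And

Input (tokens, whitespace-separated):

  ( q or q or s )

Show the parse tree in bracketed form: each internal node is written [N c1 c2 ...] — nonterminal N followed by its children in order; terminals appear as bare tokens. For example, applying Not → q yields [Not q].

[Or [And [Not ( [Or [Or [Or [And [Not q]]] or [And [Not q]]] or [And [Not s]]] )]]]

Or
And
Not
( Or )
( Or or And )
( Or or And or And )
( And or And or And )
( Not or And or And )
( q or And or And )
( q or Not or And )
( q or q or And )
( q or q or Not )
( q or q or s )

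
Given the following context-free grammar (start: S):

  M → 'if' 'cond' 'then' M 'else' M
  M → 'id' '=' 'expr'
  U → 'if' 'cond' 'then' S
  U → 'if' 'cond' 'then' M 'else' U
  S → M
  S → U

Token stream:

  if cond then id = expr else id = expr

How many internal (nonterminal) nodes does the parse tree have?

4

[S [M if cond then [M id = expr] else [M id = expr]]]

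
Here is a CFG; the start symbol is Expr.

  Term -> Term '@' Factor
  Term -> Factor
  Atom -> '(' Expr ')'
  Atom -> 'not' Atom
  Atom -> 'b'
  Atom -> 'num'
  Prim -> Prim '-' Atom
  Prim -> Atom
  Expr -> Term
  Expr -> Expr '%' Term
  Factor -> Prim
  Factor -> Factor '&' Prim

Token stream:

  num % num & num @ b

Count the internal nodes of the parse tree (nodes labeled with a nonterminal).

17

[Expr [Expr [Term [Factor [Prim [Atom num]]]]] % [Term [Term [Factor [Factor [Prim [Atom num]]] & [Prim [Atom num]]]] @ [Factor [Prim [Atom b]]]]]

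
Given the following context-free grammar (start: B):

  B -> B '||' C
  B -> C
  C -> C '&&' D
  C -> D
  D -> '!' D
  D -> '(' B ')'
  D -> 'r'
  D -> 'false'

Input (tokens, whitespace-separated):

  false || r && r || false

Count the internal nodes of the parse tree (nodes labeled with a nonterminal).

[B [B [B [C [D false]]] || [C [C [D r]] && [D r]]] || [C [D false]]]

11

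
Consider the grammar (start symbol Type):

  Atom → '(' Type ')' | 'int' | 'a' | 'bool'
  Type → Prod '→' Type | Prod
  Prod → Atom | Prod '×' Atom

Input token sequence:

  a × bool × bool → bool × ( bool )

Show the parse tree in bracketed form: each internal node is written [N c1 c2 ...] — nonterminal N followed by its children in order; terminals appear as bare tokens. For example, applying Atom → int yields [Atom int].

[Type [Prod [Prod [Prod [Atom a]] × [Atom bool]] × [Atom bool]] → [Type [Prod [Prod [Atom bool]] × [Atom ( [Type [Prod [Atom bool]]] )]]]]

Type
Prod → Type
Prod × Atom → Type
Prod × Atom × Atom → Type
Atom × Atom × Atom → Type
a × Atom × Atom → Type
a × bool × Atom → Type
a × bool × bool → Type
a × bool × bool → Prod
a × bool × bool → Prod × Atom
a × bool × bool → Atom × Atom
a × bool × bool → bool × Atom
a × bool × bool → bool × ( Type )
a × bool × bool → bool × ( Prod )
a × bool × bool → bool × ( Atom )
a × bool × bool → bool × ( bool )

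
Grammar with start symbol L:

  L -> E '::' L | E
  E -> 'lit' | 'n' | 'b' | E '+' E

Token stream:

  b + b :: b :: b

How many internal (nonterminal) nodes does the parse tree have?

[L [E [E b] + [E b]] :: [L [E b] :: [L [E b]]]]

8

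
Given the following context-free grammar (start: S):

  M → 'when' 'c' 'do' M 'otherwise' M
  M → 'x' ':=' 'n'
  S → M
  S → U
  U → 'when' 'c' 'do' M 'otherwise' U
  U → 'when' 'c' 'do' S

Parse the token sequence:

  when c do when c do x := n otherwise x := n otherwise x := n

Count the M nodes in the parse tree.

5

[S [M when c do [M when c do [M x := n] otherwise [M x := n]] otherwise [M x := n]]]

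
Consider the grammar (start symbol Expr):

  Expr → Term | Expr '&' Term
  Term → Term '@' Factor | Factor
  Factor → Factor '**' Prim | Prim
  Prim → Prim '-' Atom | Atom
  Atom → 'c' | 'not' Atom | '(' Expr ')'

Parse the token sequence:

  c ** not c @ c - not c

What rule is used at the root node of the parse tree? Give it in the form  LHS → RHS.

[Expr [Term [Term [Factor [Factor [Prim [Atom c]]] ** [Prim [Atom not [Atom c]]]]] @ [Factor [Prim [Prim [Atom c]] - [Atom not [Atom c]]]]]]

Expr → Term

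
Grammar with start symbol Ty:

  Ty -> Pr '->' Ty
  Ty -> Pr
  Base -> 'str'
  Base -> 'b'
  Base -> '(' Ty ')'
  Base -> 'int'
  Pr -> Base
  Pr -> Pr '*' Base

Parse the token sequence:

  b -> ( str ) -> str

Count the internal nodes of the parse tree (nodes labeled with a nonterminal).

12

[Ty [Pr [Base b]] -> [Ty [Pr [Base ( [Ty [Pr [Base str]]] )]] -> [Ty [Pr [Base str]]]]]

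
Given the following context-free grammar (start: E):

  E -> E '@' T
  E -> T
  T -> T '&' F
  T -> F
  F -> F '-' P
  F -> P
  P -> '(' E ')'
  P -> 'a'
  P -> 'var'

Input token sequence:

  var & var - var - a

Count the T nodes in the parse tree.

2

[E [T [T [F [P var]]] & [F [F [F [P var]] - [P var]] - [P a]]]]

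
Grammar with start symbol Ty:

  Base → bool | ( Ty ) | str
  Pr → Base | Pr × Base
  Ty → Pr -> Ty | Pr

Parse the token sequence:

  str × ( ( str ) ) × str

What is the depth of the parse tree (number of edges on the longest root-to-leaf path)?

[Ty [Pr [Pr [Pr [Base str]] × [Base ( [Ty [Pr [Base ( [Ty [Pr [Base str]]] )]]] )]] × [Base str]]]

10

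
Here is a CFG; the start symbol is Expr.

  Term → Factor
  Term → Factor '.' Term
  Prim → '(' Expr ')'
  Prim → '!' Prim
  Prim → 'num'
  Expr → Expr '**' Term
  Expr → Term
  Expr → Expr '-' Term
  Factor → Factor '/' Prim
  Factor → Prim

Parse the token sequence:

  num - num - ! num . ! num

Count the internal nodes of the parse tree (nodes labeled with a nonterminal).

[Expr [Expr [Expr [Term [Factor [Prim num]]]] - [Term [Factor [Prim num]]]] - [Term [Factor [Prim ! [Prim num]]] . [Term [Factor [Prim ! [Prim num]]]]]]

17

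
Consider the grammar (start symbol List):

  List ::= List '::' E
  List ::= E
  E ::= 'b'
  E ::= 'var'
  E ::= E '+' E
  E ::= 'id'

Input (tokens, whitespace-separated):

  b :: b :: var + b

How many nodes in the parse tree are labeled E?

5

[List [List [List [E b]] :: [E b]] :: [E [E var] + [E b]]]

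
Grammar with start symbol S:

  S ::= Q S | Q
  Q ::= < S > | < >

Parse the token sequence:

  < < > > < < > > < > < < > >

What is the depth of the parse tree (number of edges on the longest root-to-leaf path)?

[S [Q < [S [Q < >]] >] [S [Q < [S [Q < >]] >] [S [Q < >] [S [Q < [S [Q < >]] >]]]]]

7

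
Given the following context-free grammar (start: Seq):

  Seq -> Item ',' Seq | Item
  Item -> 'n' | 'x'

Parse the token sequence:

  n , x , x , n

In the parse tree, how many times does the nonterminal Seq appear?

[Seq [Item n] , [Seq [Item x] , [Seq [Item x] , [Seq [Item n]]]]]

4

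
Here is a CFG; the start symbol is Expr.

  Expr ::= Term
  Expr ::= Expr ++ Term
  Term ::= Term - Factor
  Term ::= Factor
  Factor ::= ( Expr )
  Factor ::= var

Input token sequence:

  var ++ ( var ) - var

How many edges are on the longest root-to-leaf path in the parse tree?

[Expr [Expr [Term [Factor var]]] ++ [Term [Term [Factor ( [Expr [Term [Factor var]]] )]] - [Factor var]]]

7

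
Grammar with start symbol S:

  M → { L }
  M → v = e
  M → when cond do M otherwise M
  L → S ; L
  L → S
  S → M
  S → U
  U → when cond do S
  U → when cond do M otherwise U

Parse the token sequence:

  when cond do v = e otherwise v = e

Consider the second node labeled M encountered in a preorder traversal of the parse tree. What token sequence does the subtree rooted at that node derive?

[S [M when cond do [M v = e] otherwise [M v = e]]]

v = e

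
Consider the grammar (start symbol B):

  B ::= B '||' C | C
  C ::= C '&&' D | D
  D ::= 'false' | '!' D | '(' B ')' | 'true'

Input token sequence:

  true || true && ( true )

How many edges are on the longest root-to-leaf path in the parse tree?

6

[B [B [C [D true]]] || [C [C [D true]] && [D ( [B [C [D true]]] )]]]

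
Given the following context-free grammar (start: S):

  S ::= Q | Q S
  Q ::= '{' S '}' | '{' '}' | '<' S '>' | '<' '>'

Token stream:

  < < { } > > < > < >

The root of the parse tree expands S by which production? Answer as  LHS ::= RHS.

[S [Q < [S [Q < [S [Q { }]] >]] >] [S [Q < >] [S [Q < >]]]]

S ::= Q S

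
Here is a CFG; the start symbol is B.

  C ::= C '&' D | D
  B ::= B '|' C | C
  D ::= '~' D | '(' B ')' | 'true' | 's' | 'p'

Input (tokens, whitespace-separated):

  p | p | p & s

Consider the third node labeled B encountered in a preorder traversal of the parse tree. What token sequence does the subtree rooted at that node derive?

[B [B [B [C [D p]]] | [C [D p]]] | [C [C [D p]] & [D s]]]

p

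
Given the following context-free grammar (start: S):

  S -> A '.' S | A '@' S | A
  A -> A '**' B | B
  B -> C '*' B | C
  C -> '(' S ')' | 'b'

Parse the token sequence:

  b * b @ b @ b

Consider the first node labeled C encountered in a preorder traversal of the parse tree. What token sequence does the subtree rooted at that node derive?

b

[S [A [B [C b] * [B [C b]]]] @ [S [A [B [C b]]] @ [S [A [B [C b]]]]]]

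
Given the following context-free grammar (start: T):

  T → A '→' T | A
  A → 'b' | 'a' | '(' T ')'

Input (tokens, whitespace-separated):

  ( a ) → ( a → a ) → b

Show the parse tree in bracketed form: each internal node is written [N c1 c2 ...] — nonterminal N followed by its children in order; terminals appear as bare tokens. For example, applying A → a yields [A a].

[T [A ( [T [A a]] )] → [T [A ( [T [A a] → [T [A a]]] )] → [T [A b]]]]

T
A → T
( T ) → T
( A ) → T
( a ) → T
( a ) → A → T
( a ) → ( T ) → T
( a ) → ( A → T ) → T
( a ) → ( a → T ) → T
( a ) → ( a → A ) → T
( a ) → ( a → a ) → T
( a ) → ( a → a ) → A
( a ) → ( a → a ) → b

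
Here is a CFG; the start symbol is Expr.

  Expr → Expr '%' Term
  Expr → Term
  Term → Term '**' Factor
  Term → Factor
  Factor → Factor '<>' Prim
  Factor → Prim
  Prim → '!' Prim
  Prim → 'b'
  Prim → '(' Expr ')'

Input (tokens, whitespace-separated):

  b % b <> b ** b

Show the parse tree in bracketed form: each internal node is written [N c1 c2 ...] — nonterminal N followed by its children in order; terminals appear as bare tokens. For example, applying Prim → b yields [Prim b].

Expr
Expr % Term
Term % Term
Factor % Term
Prim % Term
b % Term
b % Term ** Factor
b % Factor ** Factor
b % Factor <> Prim ** Factor
b % Prim <> Prim ** Factor
b % b <> Prim ** Factor
b % b <> b ** Factor
b % b <> b ** Prim
b % b <> b ** b

[Expr [Expr [Term [Factor [Prim b]]]] % [Term [Term [Factor [Factor [Prim b]] <> [Prim b]]] ** [Factor [Prim b]]]]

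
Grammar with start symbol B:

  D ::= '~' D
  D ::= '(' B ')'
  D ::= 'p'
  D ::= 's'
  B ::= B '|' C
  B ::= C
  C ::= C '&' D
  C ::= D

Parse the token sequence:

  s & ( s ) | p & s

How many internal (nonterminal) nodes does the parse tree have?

13

[B [B [C [C [D s]] & [D ( [B [C [D s]]] )]]] | [C [C [D p]] & [D s]]]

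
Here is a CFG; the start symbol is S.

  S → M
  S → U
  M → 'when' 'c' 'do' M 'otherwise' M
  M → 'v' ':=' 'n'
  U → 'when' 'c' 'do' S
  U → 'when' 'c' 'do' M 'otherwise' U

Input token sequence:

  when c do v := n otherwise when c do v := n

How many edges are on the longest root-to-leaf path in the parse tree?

[S [U when c do [M v := n] otherwise [U when c do [S [M v := n]]]]]

5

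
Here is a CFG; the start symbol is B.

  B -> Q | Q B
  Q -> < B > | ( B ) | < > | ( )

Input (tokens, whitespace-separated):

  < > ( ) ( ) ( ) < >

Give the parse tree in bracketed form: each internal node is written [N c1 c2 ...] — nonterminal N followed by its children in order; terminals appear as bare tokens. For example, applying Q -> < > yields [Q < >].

[B [Q < >] [B [Q ( )] [B [Q ( )] [B [Q ( )] [B [Q < >]]]]]]

B
Q B
< > B
< > Q B
< > ( ) B
< > ( ) Q B
< > ( ) ( ) B
< > ( ) ( ) Q B
< > ( ) ( ) ( ) B
< > ( ) ( ) ( ) Q
< > ( ) ( ) ( ) < >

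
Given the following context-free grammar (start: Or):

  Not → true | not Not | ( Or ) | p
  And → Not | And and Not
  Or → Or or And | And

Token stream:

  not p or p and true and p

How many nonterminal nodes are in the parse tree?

[Or [Or [And [Not not [Not p]]]] or [And [And [And [Not p]] and [Not true]] and [Not p]]]

11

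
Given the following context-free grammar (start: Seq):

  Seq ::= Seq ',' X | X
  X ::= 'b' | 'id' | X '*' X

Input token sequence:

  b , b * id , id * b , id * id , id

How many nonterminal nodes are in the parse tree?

16

[Seq [Seq [Seq [Seq [Seq [X b]] , [X [X b] * [X id]]] , [X [X id] * [X b]]] , [X [X id] * [X id]]] , [X id]]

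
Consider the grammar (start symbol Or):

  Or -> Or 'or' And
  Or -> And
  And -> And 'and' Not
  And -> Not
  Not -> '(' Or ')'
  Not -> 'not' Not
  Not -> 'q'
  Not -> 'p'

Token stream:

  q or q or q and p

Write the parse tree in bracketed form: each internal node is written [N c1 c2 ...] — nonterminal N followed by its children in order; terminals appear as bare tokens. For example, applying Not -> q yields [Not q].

Or
Or or And
Or or And or And
And or And or And
Not or And or And
q or And or And
q or Not or And
q or q or And
q or q or And and Not
q or q or Not and Not
q or q or q and Not
q or q or q and p

[Or [Or [Or [And [Not q]]] or [And [Not q]]] or [And [And [Not q]] and [Not p]]]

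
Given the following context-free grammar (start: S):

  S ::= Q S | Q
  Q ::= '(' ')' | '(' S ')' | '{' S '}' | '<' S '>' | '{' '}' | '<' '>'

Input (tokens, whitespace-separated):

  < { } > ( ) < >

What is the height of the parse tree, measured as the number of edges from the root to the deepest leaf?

4

[S [Q < [S [Q { }]] >] [S [Q ( )] [S [Q < >]]]]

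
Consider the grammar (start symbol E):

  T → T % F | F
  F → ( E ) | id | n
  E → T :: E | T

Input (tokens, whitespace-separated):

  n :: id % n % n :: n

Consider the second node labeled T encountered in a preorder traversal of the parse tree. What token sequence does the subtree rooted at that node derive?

[E [T [F n]] :: [E [T [T [T [F id]] % [F n]] % [F n]] :: [E [T [F n]]]]]

id % n % n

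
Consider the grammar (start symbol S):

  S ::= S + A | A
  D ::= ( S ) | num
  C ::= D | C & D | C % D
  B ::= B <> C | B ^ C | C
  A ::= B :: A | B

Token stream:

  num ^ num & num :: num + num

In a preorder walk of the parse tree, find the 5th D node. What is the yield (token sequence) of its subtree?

[S [S [A [B [B [C [D num]]] ^ [C [C [D num]] & [D num]]] :: [A [B [C [D num]]]]]] + [A [B [C [D num]]]]]

num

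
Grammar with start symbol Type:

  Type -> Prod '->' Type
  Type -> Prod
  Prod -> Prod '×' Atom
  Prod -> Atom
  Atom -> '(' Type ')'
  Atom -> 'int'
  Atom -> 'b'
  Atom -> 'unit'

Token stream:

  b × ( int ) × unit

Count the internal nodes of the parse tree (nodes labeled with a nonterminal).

[Type [Prod [Prod [Prod [Atom b]] × [Atom ( [Type [Prod [Atom int]]] )]] × [Atom unit]]]

10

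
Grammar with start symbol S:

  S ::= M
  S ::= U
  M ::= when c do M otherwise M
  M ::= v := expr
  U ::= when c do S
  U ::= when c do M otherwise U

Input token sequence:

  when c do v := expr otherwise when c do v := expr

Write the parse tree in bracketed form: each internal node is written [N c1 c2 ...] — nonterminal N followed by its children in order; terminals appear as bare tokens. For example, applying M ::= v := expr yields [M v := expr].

S
U
when c do M otherwise U
when c do v := expr otherwise U
when c do v := expr otherwise when c do S
when c do v := expr otherwise when c do M
when c do v := expr otherwise when c do v := expr

[S [U when c do [M v := expr] otherwise [U when c do [S [M v := expr]]]]]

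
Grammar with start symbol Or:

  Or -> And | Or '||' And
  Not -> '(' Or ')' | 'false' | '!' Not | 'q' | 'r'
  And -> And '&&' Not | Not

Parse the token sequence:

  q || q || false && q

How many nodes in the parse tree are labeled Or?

[Or [Or [Or [And [Not q]]] || [And [Not q]]] || [And [And [Not false]] && [Not q]]]

3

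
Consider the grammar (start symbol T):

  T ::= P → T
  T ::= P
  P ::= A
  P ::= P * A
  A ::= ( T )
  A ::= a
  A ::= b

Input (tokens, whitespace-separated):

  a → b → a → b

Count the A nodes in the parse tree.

[T [P [A a]] → [T [P [A b]] → [T [P [A a]] → [T [P [A b]]]]]]

4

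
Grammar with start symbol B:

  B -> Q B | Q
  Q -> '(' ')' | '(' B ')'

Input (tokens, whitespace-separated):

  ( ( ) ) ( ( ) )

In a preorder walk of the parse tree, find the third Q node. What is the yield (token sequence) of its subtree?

( ( ) )

[B [Q ( [B [Q ( )]] )] [B [Q ( [B [Q ( )]] )]]]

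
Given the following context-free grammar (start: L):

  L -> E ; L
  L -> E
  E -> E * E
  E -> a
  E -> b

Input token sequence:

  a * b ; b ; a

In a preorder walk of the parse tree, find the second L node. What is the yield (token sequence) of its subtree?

[L [E [E a] * [E b]] ; [L [E b] ; [L [E a]]]]

b ; a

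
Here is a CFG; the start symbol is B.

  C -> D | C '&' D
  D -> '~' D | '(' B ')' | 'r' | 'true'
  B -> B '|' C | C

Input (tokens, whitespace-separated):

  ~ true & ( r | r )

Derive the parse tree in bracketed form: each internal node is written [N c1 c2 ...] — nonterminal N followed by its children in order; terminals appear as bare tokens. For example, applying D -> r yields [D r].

[B [C [C [D ~ [D true]]] & [D ( [B [B [C [D r]]] | [C [D r]]] )]]]

B
C
C & D
D & D
~ D & D
~ true & D
~ true & ( B )
~ true & ( B | C )
~ true & ( C | C )
~ true & ( D | C )
~ true & ( r | C )
~ true & ( r | D )
~ true & ( r | r )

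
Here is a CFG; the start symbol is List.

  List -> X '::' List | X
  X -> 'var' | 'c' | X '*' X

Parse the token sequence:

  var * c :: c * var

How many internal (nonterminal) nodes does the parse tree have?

[List [X [X var] * [X c]] :: [List [X [X c] * [X var]]]]

8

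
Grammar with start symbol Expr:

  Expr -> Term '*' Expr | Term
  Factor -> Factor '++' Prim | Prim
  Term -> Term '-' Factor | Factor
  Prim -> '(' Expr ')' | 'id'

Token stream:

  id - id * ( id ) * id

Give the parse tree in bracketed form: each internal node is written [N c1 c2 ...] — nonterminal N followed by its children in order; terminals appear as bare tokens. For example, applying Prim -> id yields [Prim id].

Expr
Term * Expr
Term - Factor * Expr
Factor - Factor * Expr
Prim - Factor * Expr
id - Factor * Expr
id - Prim * Expr
id - id * Expr
id - id * Term * Expr
id - id * Factor * Expr
id - id * Prim * Expr
id - id * ( Expr ) * Expr
id - id * ( Term ) * Expr
id - id * ( Factor ) * Expr
id - id * ( Prim ) * Expr
id - id * ( id ) * Expr
id - id * ( id ) * Term
id - id * ( id ) * Factor
id - id * ( id ) * Prim
id - id * ( id ) * id

[Expr [Term [Term [Factor [Prim id]]] - [Factor [Prim id]]] * [Expr [Term [Factor [Prim ( [Expr [Term [Factor [Prim id]]]] )]]] * [Expr [Term [Factor [Prim id]]]]]]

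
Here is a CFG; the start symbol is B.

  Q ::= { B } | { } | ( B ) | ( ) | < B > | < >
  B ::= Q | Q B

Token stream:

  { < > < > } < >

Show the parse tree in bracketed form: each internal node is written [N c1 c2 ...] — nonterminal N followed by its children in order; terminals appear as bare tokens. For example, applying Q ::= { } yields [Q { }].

[B [Q { [B [Q < >] [B [Q < >]]] }] [B [Q < >]]]

B
Q B
{ B } B
{ Q B } B
{ < > B } B
{ < > Q } B
{ < > < > } B
{ < > < > } Q
{ < > < > } < >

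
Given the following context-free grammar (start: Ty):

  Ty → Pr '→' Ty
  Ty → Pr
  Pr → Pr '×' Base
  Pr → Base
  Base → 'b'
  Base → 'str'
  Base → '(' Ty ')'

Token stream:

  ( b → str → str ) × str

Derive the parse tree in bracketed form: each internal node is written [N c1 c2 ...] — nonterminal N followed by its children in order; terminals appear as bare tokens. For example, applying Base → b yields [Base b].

[Ty [Pr [Pr [Base ( [Ty [Pr [Base b]] → [Ty [Pr [Base str]] → [Ty [Pr [Base str]]]]] )]] × [Base str]]]

Ty
Pr
Pr × Base
Base × Base
( Ty ) × Base
( Pr → Ty ) × Base
( Base → Ty ) × Base
( b → Ty ) × Base
( b → Pr → Ty ) × Base
( b → Base → Ty ) × Base
( b → str → Ty ) × Base
( b → str → Pr ) × Base
( b → str → Base ) × Base
( b → str → str ) × Base
( b → str → str ) × str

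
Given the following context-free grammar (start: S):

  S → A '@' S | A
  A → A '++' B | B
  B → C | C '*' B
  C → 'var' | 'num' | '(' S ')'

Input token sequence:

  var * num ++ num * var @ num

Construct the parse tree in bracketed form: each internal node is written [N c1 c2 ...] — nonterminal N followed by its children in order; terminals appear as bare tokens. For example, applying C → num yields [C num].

[S [A [A [B [C var] * [B [C num]]]] ++ [B [C num] * [B [C var]]]] @ [S [A [B [C num]]]]]

S
A @ S
A ++ B @ S
B ++ B @ S
C * B ++ B @ S
var * B ++ B @ S
var * C ++ B @ S
var * num ++ B @ S
var * num ++ C * B @ S
var * num ++ num * B @ S
var * num ++ num * C @ S
var * num ++ num * var @ S
var * num ++ num * var @ A
var * num ++ num * var @ B
var * num ++ num * var @ C
var * num ++ num * var @ num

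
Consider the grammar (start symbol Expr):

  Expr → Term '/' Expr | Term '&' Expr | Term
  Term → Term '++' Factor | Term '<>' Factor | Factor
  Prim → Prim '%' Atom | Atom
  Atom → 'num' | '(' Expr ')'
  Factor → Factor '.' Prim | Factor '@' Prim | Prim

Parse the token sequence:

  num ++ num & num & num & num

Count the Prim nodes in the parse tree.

5

[Expr [Term [Term [Factor [Prim [Atom num]]]] ++ [Factor [Prim [Atom num]]]] & [Expr [Term [Factor [Prim [Atom num]]]] & [Expr [Term [Factor [Prim [Atom num]]]] & [Expr [Term [Factor [Prim [Atom num]]]]]]]]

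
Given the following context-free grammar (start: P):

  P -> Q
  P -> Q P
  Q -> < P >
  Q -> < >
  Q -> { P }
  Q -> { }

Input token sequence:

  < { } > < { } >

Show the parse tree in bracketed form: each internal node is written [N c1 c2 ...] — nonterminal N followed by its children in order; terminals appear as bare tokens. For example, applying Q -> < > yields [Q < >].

P
Q P
< P > P
< Q > P
< { } > P
< { } > Q
< { } > < P >
< { } > < Q >
< { } > < { } >

[P [Q < [P [Q { }]] >] [P [Q < [P [Q { }]] >]]]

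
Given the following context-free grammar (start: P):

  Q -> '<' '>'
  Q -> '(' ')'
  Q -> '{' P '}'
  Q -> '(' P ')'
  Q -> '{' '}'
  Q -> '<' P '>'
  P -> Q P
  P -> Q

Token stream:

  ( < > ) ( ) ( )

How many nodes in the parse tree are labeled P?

[P [Q ( [P [Q < >]] )] [P [Q ( )] [P [Q ( )]]]]

4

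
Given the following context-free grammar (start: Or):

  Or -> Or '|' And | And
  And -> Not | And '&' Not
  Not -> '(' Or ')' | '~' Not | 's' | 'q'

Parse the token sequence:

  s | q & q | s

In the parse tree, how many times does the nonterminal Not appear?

4

[Or [Or [Or [And [Not s]]] | [And [And [Not q]] & [Not q]]] | [And [Not s]]]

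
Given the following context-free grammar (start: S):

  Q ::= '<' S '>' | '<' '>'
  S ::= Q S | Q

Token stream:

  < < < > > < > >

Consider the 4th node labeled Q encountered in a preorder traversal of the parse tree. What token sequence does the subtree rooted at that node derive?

[S [Q < [S [Q < [S [Q < >]] >] [S [Q < >]]] >]]

< >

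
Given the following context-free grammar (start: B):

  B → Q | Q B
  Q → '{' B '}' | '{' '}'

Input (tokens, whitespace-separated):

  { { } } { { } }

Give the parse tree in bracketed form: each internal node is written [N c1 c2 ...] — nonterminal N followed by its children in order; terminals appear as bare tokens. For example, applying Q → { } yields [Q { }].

[B [Q { [B [Q { }]] }] [B [Q { [B [Q { }]] }]]]

B
Q B
{ B } B
{ Q } B
{ { } } B
{ { } } Q
{ { } } { B }
{ { } } { Q }
{ { } } { { } }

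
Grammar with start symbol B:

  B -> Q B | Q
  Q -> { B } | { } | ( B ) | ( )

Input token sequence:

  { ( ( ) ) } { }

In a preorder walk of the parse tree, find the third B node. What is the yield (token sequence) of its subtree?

( )

[B [Q { [B [Q ( [B [Q ( )]] )]] }] [B [Q { }]]]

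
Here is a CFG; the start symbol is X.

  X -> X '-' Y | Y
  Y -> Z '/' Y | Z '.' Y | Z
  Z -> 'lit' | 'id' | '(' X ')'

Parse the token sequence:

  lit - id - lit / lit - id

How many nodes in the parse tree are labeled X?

4

[X [X [X [X [Y [Z lit]]] - [Y [Z id]]] - [Y [Z lit] / [Y [Z lit]]]] - [Y [Z id]]]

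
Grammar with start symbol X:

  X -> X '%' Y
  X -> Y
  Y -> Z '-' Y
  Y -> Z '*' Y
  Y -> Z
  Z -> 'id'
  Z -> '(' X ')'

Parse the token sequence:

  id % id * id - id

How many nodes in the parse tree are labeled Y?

[X [X [Y [Z id]]] % [Y [Z id] * [Y [Z id] - [Y [Z id]]]]]

4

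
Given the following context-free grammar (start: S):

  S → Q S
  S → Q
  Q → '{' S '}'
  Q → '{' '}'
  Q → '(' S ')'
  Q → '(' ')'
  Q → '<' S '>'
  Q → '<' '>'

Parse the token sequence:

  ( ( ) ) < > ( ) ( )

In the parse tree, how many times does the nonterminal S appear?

[S [Q ( [S [Q ( )]] )] [S [Q < >] [S [Q ( )] [S [Q ( )]]]]]

5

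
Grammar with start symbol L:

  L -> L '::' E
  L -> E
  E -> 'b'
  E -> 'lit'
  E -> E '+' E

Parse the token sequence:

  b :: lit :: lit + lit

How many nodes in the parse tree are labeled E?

[L [L [L [E b]] :: [E lit]] :: [E [E lit] + [E lit]]]

5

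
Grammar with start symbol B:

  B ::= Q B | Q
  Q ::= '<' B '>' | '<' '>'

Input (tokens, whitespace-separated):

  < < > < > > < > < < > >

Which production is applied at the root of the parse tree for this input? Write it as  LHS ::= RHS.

B ::= Q B

[B [Q < [B [Q < >] [B [Q < >]]] >] [B [Q < >] [B [Q < [B [Q < >]] >]]]]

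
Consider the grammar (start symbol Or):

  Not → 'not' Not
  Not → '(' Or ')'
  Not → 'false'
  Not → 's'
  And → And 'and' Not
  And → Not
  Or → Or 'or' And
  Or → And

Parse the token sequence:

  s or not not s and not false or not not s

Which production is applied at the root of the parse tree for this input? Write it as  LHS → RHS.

Or → Or 'or' And

[Or [Or [Or [And [Not s]]] or [And [And [Not not [Not not [Not s]]]] and [Not not [Not false]]]] or [And [Not not [Not not [Not s]]]]]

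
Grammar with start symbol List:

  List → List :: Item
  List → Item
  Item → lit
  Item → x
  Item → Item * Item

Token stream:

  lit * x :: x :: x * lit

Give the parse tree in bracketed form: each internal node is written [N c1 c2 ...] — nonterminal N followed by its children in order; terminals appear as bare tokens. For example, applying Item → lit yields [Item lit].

[List [List [List [Item [Item lit] * [Item x]]] :: [Item x]] :: [Item [Item x] * [Item lit]]]

List
List :: Item
List :: Item :: Item
Item :: Item :: Item
Item * Item :: Item :: Item
lit * Item :: Item :: Item
lit * x :: Item :: Item
lit * x :: x :: Item
lit * x :: x :: Item * Item
lit * x :: x :: x * Item
lit * x :: x :: x * lit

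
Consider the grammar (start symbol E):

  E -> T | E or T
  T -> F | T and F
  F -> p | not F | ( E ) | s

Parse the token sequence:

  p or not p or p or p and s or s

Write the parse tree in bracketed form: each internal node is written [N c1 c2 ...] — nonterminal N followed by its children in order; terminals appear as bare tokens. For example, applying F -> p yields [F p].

[E [E [E [E [E [T [F p]]] or [T [F not [F p]]]] or [T [F p]]] or [T [T [F p]] and [F s]]] or [T [F s]]]

E
E or T
E or T or T
E or T or T or T
E or T or T or T or T
T or T or T or T or T
F or T or T or T or T
p or T or T or T or T
p or F or T or T or T
p or not F or T or T or T
p or not p or T or T or T
p or not p or F or T or T
p or not p or p or T or T
p or not p or p or T and F or T
p or not p or p or F and F or T
p or not p or p or p and F or T
p or not p or p or p and s or T
p or not p or p or p and s or F
p or not p or p or p and s or s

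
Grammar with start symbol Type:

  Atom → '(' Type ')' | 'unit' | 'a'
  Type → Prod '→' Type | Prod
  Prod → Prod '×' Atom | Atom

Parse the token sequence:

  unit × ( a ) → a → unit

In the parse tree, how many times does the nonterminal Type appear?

[Type [Prod [Prod [Atom unit]] × [Atom ( [Type [Prod [Atom a]]] )]] → [Type [Prod [Atom a]] → [Type [Prod [Atom unit]]]]]

4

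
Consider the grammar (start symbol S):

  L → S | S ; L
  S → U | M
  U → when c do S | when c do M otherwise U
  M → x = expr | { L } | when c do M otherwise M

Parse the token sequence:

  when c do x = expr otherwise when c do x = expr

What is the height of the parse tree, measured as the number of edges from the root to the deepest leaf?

5

[S [U when c do [M x = expr] otherwise [U when c do [S [M x = expr]]]]]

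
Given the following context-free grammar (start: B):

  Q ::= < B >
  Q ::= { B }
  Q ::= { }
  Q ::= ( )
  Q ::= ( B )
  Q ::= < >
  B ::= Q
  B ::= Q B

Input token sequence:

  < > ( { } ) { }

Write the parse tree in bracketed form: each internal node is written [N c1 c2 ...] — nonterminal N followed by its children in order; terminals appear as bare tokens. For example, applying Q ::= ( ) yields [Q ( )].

[B [Q < >] [B [Q ( [B [Q { }]] )] [B [Q { }]]]]

B
Q B
< > B
< > Q B
< > ( B ) B
< > ( Q ) B
< > ( { } ) B
< > ( { } ) Q
< > ( { } ) { }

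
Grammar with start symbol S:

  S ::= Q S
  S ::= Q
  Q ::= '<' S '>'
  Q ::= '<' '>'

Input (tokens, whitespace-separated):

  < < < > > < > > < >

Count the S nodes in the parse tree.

5

[S [Q < [S [Q < [S [Q < >]] >] [S [Q < >]]] >] [S [Q < >]]]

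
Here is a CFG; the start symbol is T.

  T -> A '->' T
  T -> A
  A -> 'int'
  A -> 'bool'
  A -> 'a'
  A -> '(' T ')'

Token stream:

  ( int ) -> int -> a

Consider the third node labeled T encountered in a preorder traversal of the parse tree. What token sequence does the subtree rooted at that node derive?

[T [A ( [T [A int]] )] -> [T [A int] -> [T [A a]]]]

int -> a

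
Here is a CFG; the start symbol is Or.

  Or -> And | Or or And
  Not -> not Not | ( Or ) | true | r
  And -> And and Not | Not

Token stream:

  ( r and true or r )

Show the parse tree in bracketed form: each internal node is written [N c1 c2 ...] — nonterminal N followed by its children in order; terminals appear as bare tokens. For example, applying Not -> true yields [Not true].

Or
And
Not
( Or )
( Or or And )
( And or And )
( And and Not or And )
( Not and Not or And )
( r and Not or And )
( r and true or And )
( r and true or Not )
( r and true or r )

[Or [And [Not ( [Or [Or [And [And [Not r]] and [Not true]]] or [And [Not r]]] )]]]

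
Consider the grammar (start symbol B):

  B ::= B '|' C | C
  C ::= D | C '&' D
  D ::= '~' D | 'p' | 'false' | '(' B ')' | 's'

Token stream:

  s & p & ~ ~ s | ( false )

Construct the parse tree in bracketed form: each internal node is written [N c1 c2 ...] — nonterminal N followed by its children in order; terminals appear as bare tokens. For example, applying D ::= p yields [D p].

[B [B [C [C [C [D s]] & [D p]] & [D ~ [D ~ [D s]]]]] | [C [D ( [B [C [D false]]] )]]]

B
B | C
C | C
C & D | C
C & D & D | C
D & D & D | C
s & D & D | C
s & p & D | C
s & p & ~ D | C
s & p & ~ ~ D | C
s & p & ~ ~ s | C
s & p & ~ ~ s | D
s & p & ~ ~ s | ( B )
s & p & ~ ~ s | ( C )
s & p & ~ ~ s | ( D )
s & p & ~ ~ s | ( false )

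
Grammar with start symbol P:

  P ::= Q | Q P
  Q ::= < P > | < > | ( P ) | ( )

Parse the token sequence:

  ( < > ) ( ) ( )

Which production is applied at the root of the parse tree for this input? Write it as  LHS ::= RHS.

[P [Q ( [P [Q < >]] )] [P [Q ( )] [P [Q ( )]]]]

P ::= Q P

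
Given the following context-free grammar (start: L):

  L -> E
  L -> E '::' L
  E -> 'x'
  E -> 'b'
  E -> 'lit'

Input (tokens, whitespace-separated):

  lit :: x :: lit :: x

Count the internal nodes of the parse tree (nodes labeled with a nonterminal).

[L [E lit] :: [L [E x] :: [L [E lit] :: [L [E x]]]]]

8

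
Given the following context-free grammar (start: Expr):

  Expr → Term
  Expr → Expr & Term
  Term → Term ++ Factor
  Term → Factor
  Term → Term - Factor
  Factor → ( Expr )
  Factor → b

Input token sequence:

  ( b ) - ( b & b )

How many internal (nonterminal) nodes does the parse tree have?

14

[Expr [Term [Term [Factor ( [Expr [Term [Factor b]]] )]] - [Factor ( [Expr [Expr [Term [Factor b]]] & [Term [Factor b]]] )]]]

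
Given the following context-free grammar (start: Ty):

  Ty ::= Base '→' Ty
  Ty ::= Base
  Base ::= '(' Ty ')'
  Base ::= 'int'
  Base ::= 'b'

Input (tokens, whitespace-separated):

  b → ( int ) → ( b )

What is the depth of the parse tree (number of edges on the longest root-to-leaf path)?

6

[Ty [Base b] → [Ty [Base ( [Ty [Base int]] )] → [Ty [Base ( [Ty [Base b]] )]]]]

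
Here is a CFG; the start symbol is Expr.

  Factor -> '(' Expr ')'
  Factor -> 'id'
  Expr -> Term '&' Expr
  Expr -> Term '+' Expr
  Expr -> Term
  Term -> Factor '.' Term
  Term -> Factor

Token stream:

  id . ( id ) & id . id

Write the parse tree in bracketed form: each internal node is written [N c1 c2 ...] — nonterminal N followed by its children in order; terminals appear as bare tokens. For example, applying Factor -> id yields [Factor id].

[Expr [Term [Factor id] . [Term [Factor ( [Expr [Term [Factor id]]] )]]] & [Expr [Term [Factor id] . [Term [Factor id]]]]]

Expr
Term & Expr
Factor . Term & Expr
id . Term & Expr
id . Factor & Expr
id . ( Expr ) & Expr
id . ( Term ) & Expr
id . ( Factor ) & Expr
id . ( id ) & Expr
id . ( id ) & Term
id . ( id ) & Factor . Term
id . ( id ) & id . Term
id . ( id ) & id . Factor
id . ( id ) & id . id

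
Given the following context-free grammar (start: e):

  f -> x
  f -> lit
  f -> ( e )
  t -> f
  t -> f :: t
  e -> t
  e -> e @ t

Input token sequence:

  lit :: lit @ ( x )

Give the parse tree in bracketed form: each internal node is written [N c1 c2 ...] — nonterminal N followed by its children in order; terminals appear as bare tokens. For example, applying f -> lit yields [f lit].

[e [e [t [f lit] :: [t [f lit]]]] @ [t [f ( [e [t [f x]]] )]]]

e
e @ t
t @ t
f :: t @ t
lit :: t @ t
lit :: f @ t
lit :: lit @ t
lit :: lit @ f
lit :: lit @ ( e )
lit :: lit @ ( t )
lit :: lit @ ( f )
lit :: lit @ ( x )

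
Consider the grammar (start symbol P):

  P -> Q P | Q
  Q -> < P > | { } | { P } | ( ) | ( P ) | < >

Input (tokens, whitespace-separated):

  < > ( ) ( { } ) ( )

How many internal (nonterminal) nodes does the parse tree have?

[P [Q < >] [P [Q ( )] [P [Q ( [P [Q { }]] )] [P [Q ( )]]]]]

10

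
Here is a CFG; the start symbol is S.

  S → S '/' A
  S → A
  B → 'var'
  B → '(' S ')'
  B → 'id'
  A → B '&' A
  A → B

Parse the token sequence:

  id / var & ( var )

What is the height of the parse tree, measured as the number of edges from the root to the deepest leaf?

7

[S [S [A [B id]]] / [A [B var] & [A [B ( [S [A [B var]]] )]]]]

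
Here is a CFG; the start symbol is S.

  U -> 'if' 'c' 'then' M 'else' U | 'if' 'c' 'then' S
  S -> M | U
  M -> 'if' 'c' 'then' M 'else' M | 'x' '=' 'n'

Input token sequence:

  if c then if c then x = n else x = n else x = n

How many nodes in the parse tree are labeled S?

[S [M if c then [M if c then [M x = n] else [M x = n]] else [M x = n]]]

1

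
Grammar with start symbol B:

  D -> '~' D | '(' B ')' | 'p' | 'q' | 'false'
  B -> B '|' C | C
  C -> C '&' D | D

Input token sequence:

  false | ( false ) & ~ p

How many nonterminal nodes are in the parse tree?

12

[B [B [C [D false]]] | [C [C [D ( [B [C [D false]]] )]] & [D ~ [D p]]]]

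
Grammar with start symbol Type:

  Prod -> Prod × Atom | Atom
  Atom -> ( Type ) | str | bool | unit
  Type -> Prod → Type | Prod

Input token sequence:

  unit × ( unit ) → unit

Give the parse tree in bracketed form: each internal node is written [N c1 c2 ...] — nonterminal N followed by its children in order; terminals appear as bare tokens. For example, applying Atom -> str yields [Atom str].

Type
Prod → Type
Prod × Atom → Type
Atom × Atom → Type
unit × Atom → Type
unit × ( Type ) → Type
unit × ( Prod ) → Type
unit × ( Atom ) → Type
unit × ( unit ) → Type
unit × ( unit ) → Prod
unit × ( unit ) → Atom
unit × ( unit ) → unit

[Type [Prod [Prod [Atom unit]] × [Atom ( [Type [Prod [Atom unit]]] )]] → [Type [Prod [Atom unit]]]]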